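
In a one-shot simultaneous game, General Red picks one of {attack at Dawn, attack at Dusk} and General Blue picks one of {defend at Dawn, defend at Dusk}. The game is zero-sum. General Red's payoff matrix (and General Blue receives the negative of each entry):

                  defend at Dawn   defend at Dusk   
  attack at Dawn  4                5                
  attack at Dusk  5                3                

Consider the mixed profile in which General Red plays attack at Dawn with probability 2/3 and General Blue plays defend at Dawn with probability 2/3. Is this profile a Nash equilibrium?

Yes

Check General Blue's indifference given General Red's mix p = 2/3:
  payoff from defend at Dawn = -13/3; payoff from defend at Dusk = -13/3 — equal.
Check General Red's indifference given General Blue's mix q = 2/3:
  payoff from attack at Dawn = 13/3; payoff from attack at Dusk = 13/3 — equal.
Both players are indifferent, so neither can profitably deviate.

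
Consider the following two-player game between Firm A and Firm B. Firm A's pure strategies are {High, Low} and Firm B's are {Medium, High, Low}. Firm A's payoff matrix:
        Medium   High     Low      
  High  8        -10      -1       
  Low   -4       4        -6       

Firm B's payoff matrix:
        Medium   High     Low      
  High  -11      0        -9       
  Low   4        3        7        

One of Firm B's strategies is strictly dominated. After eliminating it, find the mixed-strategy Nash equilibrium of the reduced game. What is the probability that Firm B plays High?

Firm B's strategy Medium is strictly dominated by Low: -9 > -11 and 7 > 4. Eliminate Medium.
For Firm A to be willing to mix, Firm A must be indifferent between High and Low, which pins down Firm B's mix.
  Firm A's payoff to High: q·(-10) + (1−q)·(-1) = -9q - 1
  Firm A's payoff to Low: q·4 + (1−q)·(-6) = 10q - 6
  -9q - 1 = 10q - 6  ⇒  -19q = -5  ⇒  q = 5/19.

q = 5/19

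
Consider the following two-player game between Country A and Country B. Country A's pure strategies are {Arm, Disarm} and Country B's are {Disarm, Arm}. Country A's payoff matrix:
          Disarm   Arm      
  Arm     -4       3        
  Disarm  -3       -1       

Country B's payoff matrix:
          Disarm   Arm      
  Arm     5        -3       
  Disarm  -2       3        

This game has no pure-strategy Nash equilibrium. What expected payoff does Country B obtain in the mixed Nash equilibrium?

For Country B to be willing to mix, Country B must be indifferent between Disarm and Arm, which pins down Country A's mix.
  Country B's payoff from Disarm: p·5 + (1−p)·(-2) = 7p - 2
  Country B's payoff from Arm: p·(-3) + (1−p)·3 = -6p + 3
  7p - 2 = -6p + 3  ⇒  13p = 5  ⇒  p = 5/13.
At equilibrium Country B is indifferent across columns, so Country B's payoff equals the payoff from Disarm: (5/13)·5 + (8/13)·(-2) = 9/13.

9/13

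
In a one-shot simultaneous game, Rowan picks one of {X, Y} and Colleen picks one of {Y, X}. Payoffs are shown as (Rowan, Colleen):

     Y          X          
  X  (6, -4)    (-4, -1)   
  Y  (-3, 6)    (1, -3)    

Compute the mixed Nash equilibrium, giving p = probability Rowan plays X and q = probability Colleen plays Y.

p = 3/4, q = 5/14

Colleen's indifference between Y and X determines Rowan's mixing probability p:
  Colleen's expected payoff from Y: p·(-4) + (1−p)·6 = -10p + 6
  Colleen's expected payoff from X: p·(-1) + (1−p)·(-3) = 2p - 3
  -10p + 6 = 2p - 3  ⇒  -12p = -9  ⇒  p = 3/4.
Set Rowan's expected payoff from X equal to that from Y:
  Rowan's expected payoff from X: q·6 + (1−q)·(-4) = 10q - 4
  Rowan's expected payoff from Y: q·(-3) + (1−q)·1 = -4q + 1
  10q - 4 = -4q + 1  ⇒  14q = 5  ⇒  q = 5/14.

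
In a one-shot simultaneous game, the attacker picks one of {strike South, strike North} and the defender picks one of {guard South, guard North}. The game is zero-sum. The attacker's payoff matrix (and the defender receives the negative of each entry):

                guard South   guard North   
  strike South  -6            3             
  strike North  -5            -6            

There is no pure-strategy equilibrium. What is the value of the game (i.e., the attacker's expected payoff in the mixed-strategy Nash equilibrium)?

v = -51/10

Set the attacker's expected payoff from strike South equal to that from strike North:
  the attacker's payoff to strike South: q·(-6) + (1−q)·3 = -9q + 3
  the attacker's payoff to strike North: q·(-5) + (1−q)·(-6) = q - 6
  -9q + 3 = q - 6  ⇒  -10q = -9  ⇒  q = 9/10.
The value is the attacker's expected payoff against this mix (using strike South): (9/10)·(-6) + (1/10)·3 = -51/10.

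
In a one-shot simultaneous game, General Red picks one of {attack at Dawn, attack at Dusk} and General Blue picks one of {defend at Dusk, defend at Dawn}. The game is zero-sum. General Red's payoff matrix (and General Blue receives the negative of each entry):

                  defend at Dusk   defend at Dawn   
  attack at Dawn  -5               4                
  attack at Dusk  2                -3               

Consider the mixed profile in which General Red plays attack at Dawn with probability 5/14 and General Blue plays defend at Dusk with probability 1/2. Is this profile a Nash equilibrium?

Yes

Check General Blue's indifference given General Red's mix p = 5/14:
  payoff from defend at Dusk = 1/2; payoff from defend at Dawn = 1/2 — equal.
Check General Red's indifference given General Blue's mix q = 1/2:
  payoff from attack at Dawn = -1/2; payoff from attack at Dusk = -1/2 — equal.
Both players are indifferent, so neither can profitably deviate.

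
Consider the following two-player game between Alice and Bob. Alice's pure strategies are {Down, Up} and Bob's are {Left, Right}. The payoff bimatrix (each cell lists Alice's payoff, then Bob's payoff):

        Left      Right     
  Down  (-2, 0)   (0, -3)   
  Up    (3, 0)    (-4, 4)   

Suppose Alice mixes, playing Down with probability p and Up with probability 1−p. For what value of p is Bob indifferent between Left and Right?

p = 4/7

Bob's indifference between Left and Right determines Alice's mixing probability p:
  Bob's payoff to Left: p·0 + (1−p)·0 = 0
  Bob's payoff to Right: p·(-3) + (1−p)·4 = -7p + 4
  0 = -7p + 4  ⇒  7p = 4  ⇒  p = 4/7.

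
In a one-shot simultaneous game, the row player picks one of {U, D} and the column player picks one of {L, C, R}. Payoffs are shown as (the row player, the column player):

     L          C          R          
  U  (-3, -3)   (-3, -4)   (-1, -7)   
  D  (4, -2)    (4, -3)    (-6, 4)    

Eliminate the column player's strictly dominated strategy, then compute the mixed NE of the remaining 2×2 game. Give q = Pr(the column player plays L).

The column player's strategy C is strictly dominated by L: -3 > -4 and -2 > -3. Eliminate C.
For the row player to be willing to mix, the row player must be indifferent between U and D, which pins down the column player's mix.
  the row player's expected payoff from U: q·(-3) + (1−q)·(-1) = -2q - 1
  the row player's expected payoff from D: q·4 + (1−q)·(-6) = 10q - 6
  -2q - 1 = 10q - 6  ⇒  -12q = -5  ⇒  q = 5/12.

q = 5/12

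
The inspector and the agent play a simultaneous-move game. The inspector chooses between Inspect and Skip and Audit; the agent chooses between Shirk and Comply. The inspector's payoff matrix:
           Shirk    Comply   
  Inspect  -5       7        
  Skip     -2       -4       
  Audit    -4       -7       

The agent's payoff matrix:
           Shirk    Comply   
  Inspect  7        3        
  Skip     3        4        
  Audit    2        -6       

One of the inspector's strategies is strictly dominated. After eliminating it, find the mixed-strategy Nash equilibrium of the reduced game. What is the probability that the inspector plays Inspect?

The inspector's strategy Audit is strictly dominated by Skip: -2 > -4 and -4 > -7. Eliminate Audit.
In a mixed equilibrium the agent is indifferent between Shirk and Comply; this condition fixes p.
  the agent's expected payoff from Shirk: p·7 + (1−p)·3 = 4p + 3
  the agent's expected payoff from Comply: p·3 + (1−p)·4 = -p + 4
  4p + 3 = -p + 4  ⇒  5p = 1  ⇒  p = 1/5.

p = 1/5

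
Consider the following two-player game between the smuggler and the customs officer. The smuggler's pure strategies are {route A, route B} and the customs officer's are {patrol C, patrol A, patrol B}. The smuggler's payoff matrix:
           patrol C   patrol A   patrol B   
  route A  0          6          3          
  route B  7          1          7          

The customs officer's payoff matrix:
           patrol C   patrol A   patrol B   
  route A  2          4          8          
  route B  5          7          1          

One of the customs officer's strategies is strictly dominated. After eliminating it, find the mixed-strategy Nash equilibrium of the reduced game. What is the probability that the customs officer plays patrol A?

q = 4/9

The customs officer's strategy patrol C is strictly dominated by patrol A: 4 > 2 and 7 > 5. Eliminate patrol C.
The smuggler's indifference between route A and route B determines the customs officer's mixing probability q:
  the smuggler's payoff from route A: q·6 + (1−q)·3 = 3q + 3
  the smuggler's payoff from route B: q·1 + (1−q)·7 = -6q + 7
  3q + 3 = -6q + 7  ⇒  9q = 4  ⇒  q = 4/9.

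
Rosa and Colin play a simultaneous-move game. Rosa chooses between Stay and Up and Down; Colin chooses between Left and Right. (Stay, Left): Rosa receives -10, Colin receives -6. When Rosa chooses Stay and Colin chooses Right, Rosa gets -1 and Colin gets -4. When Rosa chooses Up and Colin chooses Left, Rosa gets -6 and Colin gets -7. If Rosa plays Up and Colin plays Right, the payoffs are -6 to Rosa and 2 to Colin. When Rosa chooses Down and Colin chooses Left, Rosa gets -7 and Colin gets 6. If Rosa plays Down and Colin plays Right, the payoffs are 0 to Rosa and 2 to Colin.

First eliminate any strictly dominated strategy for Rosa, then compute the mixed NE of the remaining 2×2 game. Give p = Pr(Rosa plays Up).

p = 4/13

Rosa's strategy Stay is strictly dominated by Down: -7 > -10 and 0 > -1. Eliminate Stay.
Colin's indifference between Left and Right determines Rosa's mixing probability p:
  Colin's payoff from Left: p·(-7) + (1−p)·6 = -13p + 6
  Colin's payoff from Right: p·2 + (1−p)·2 = 2
  -13p + 6 = 2  ⇒  -13p = -4  ⇒  p = 4/13.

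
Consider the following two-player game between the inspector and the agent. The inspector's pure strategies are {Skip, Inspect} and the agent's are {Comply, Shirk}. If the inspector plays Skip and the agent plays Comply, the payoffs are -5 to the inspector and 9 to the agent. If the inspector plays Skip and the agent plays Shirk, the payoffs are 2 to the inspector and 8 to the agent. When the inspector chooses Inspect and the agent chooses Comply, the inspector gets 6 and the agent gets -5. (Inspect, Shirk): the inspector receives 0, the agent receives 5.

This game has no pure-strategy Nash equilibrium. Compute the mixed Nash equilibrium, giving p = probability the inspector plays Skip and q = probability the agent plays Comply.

p = 10/11, q = 2/13

For the agent to be willing to mix, the agent must be indifferent between Comply and Shirk, which pins down the inspector's mix.
  the agent's expected payoff from Comply: p·9 + (1−p)·(-5) = 14p - 5
  the agent's expected payoff from Shirk: p·8 + (1−p)·5 = 3p + 5
  14p - 5 = 3p + 5  ⇒  11p = 10  ⇒  p = 10/11.
For the inspector to be willing to mix, the inspector must be indifferent between Skip and Inspect, which pins down the agent's mix.
  the inspector's expected payoff from Skip: q·(-5) + (1−q)·2 = -7q + 2
  the inspector's expected payoff from Inspect: q·6 + (1−q)·0 = 6q
  -7q + 2 = 6q  ⇒  -13q = -2  ⇒  q = 2/13.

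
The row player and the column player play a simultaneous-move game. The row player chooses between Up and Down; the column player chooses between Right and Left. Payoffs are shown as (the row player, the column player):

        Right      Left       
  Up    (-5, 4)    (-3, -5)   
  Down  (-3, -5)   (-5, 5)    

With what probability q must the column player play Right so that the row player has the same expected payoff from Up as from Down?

For the row player to be willing to mix, the row player must be indifferent between Up and Down, which pins down the column player's mix.
  the row player's expected payoff from Up: q·(-5) + (1−q)·(-3) = -2q - 3
  the row player's expected payoff from Down: q·(-3) + (1−q)·(-5) = 2q - 5
  -2q - 3 = 2q - 5  ⇒  -4q = -2  ⇒  q = 1/2.

q = 1/2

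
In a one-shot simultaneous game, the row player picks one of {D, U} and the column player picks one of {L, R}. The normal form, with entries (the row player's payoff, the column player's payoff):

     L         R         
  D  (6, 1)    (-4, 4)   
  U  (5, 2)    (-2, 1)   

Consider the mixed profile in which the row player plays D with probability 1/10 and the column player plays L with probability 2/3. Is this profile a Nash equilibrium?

Given the row player's mix p = 1/10, the column player's payoff from L is 19/10 but from R is 13/10. The column player strictly prefers L, so the column player would not mix.
So the proposed profile is not a Nash equilibrium.

No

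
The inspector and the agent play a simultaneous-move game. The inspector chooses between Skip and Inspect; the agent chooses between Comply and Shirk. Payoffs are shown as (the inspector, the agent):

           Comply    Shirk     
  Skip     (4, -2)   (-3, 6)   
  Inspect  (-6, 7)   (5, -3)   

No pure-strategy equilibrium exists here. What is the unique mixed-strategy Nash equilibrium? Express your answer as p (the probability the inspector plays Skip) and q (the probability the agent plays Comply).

For the agent to be willing to mix, the agent must be indifferent between Comply and Shirk, which pins down the inspector's mix.
  the agent's payoff from Comply: p·(-2) + (1−p)·7 = -9p + 7
  the agent's payoff from Shirk: p·6 + (1−p)·(-3) = 9p - 3
  -9p + 7 = 9p - 3  ⇒  -18p = -10  ⇒  p = 5/9.
In a mixed equilibrium the inspector is indifferent between Skip and Inspect; this condition fixes q.
  the inspector's payoff from Skip: q·4 + (1−q)·(-3) = 7q - 3
  the inspector's payoff from Inspect: q·(-6) + (1−q)·5 = -11q + 5
  7q - 3 = -11q + 5  ⇒  18q = 8  ⇒  q = 4/9.

p = 5/9, q = 4/9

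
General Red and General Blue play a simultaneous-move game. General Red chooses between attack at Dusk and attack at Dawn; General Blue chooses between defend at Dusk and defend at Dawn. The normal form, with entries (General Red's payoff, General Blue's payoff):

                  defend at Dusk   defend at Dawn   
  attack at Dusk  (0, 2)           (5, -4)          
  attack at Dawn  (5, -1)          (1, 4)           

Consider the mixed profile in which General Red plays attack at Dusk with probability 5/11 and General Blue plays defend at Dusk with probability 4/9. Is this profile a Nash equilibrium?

Check General Blue's indifference given General Red's mix p = 5/11:
  payoff from defend at Dusk = 4/11; payoff from defend at Dawn = 4/11 — equal.
Check General Red's indifference given General Blue's mix q = 4/9:
  payoff from attack at Dusk = 25/9; payoff from attack at Dawn = 25/9 — equal.
Both players are indifferent, so neither can profitably deviate.

Yes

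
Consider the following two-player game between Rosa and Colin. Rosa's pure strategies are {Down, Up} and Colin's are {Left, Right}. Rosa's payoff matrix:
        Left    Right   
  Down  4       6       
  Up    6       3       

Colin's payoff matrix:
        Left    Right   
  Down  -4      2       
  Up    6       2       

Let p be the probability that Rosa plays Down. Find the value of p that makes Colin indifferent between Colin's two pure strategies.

p = 2/5

For Colin to be willing to mix, Colin must be indifferent between Left and Right, which pins down Rosa's mix.
  Colin's payoff to Left: p·(-4) + (1−p)·6 = -10p + 6
  Colin's payoff to Right: p·2 + (1−p)·2 = 2
  -10p + 6 = 2  ⇒  -10p = -4  ⇒  p = 2/5.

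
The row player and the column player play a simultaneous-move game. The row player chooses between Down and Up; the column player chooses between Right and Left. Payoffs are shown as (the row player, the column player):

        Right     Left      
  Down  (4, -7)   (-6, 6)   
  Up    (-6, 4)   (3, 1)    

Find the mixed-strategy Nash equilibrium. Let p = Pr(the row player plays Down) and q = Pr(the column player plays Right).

Set the column player's expected payoff from Right equal to that from Left:
  the column player's payoff from Right: p·(-7) + (1−p)·4 = -11p + 4
  the column player's payoff from Left: p·6 + (1−p)·1 = 5p + 1
  -11p + 4 = 5p + 1  ⇒  -16p = -3  ⇒  p = 3/16.
For the row player to be willing to mix, the row player must be indifferent between Down and Up, which pins down the column player's mix.
  the row player's payoff to Down: q·4 + (1−q)·(-6) = 10q - 6
  the row player's payoff to Up: q·(-6) + (1−q)·3 = -9q + 3
  10q - 6 = -9q + 3  ⇒  19q = 9  ⇒  q = 9/19.

p = 3/16, q = 9/19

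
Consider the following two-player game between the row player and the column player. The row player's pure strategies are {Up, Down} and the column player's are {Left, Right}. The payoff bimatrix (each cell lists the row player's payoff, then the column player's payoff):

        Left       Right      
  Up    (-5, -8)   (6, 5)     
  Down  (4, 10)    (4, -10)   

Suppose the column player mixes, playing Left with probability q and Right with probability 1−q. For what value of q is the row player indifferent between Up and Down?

The column player's mix must leave the row player indifferent between Up and Down.
  the row player's payoff from Up: q·(-5) + (1−q)·6 = -11q + 6
  the row player's payoff from Down: q·4 + (1−q)·4 = 4
  -11q + 6 = 4  ⇒  -11q = -2  ⇒  q = 2/11.

q = 2/11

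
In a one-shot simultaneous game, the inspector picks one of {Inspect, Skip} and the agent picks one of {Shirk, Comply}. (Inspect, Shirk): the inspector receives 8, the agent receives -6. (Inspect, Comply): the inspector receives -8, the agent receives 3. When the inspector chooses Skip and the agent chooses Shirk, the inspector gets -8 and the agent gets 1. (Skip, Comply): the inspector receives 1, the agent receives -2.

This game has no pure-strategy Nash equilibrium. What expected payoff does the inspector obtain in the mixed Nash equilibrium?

-56/25

For the inspector to be willing to mix, the inspector must be indifferent between Inspect and Skip, which pins down the agent's mix.
  the inspector's expected payoff from Inspect: q·8 + (1−q)·(-8) = 16q - 8
  the inspector's expected payoff from Skip: q·(-8) + (1−q)·1 = -9q + 1
  16q - 8 = -9q + 1  ⇒  25q = 9  ⇒  q = 9/25.
At equilibrium the inspector is indifferent across rows, so the inspector's payoff equals the payoff from Inspect: (9/25)·8 + (16/25)·(-8) = -56/25.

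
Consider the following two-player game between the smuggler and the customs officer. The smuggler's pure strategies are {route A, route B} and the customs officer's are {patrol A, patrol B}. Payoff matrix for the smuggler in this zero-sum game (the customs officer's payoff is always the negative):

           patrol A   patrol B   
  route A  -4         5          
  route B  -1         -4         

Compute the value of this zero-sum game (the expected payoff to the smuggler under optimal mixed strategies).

v = -7/4

For the smuggler to be willing to mix, the smuggler must be indifferent between route A and route B, which pins down the customs officer's mix.
  the smuggler's payoff from route A: q·(-4) + (1−q)·5 = -9q + 5
  the smuggler's payoff from route B: q·(-1) + (1−q)·(-4) = 3q - 4
  -9q + 5 = 3q - 4  ⇒  -12q = -9  ⇒  q = 3/4.
The value is the smuggler's expected payoff against this mix (using route A): (3/4)·(-4) + (1/4)·5 = -7/4.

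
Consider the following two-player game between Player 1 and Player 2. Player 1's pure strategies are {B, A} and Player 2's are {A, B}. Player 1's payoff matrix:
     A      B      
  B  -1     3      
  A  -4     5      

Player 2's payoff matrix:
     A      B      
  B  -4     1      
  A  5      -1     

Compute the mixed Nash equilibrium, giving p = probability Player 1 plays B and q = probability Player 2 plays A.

p = 6/11, q = 2/5

In a mixed equilibrium Player 2 is indifferent between A and B; this condition fixes p.
  Player 2's payoff from A: p·(-4) + (1−p)·5 = -9p + 5
  Player 2's payoff from B: p·1 + (1−p)·(-1) = 2p - 1
  -9p + 5 = 2p - 1  ⇒  -11p = -6  ⇒  p = 6/11.
In a mixed equilibrium Player 1 is indifferent between B and A; this condition fixes q.
  Player 1's payoff to B: q·(-1) + (1−q)·3 = -4q + 3
  Player 1's payoff to A: q·(-4) + (1−q)·5 = -9q + 5
  -4q + 3 = -9q + 5  ⇒  5q = 2  ⇒  q = 2/5.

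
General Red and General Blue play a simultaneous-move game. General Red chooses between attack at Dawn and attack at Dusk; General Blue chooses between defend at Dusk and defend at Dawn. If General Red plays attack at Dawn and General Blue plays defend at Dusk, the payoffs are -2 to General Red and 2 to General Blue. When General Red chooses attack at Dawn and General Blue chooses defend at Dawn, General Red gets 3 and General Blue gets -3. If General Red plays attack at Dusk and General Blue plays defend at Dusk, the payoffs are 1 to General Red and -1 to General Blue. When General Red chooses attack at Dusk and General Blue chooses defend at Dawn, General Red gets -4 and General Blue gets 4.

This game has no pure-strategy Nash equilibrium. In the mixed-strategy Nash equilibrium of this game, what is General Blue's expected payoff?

For General Blue to be willing to mix, General Blue must be indifferent between defend at Dusk and defend at Dawn, which pins down General Red's mix.
  General Blue's payoff to defend at Dusk: p·2 + (1−p)·(-1) = 3p - 1
  General Blue's payoff to defend at Dawn: p·(-3) + (1−p)·4 = -7p + 4
  3p - 1 = -7p + 4  ⇒  10p = 5  ⇒  p = 1/2.
At equilibrium General Blue is indifferent across columns, so General Blue's payoff equals the payoff from defend at Dusk: (1/2)·2 + (1/2)·(-1) = 1/2.

1/2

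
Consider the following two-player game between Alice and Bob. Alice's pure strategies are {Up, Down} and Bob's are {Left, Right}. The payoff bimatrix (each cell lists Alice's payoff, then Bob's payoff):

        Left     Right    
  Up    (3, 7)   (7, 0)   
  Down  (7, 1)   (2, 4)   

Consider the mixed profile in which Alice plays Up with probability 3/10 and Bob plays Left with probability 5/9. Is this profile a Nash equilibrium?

Check Bob's indifference given Alice's mix p = 3/10:
  payoff from Left = 14/5; payoff from Right = 14/5 — equal.
Check Alice's indifference given Bob's mix q = 5/9:
  payoff from Up = 43/9; payoff from Down = 43/9 — equal.
Both players are indifferent, so neither can profitably deviate.

Yes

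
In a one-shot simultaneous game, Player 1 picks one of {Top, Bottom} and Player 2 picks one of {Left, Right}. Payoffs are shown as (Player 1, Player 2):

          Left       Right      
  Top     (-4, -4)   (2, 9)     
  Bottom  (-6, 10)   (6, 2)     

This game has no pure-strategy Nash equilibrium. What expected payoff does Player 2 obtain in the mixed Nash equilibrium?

14/3

For Player 2 to be willing to mix, Player 2 must be indifferent between Left and Right, which pins down Player 1's mix.
  Player 2's payoff from Left: p·(-4) + (1−p)·10 = -14p + 10
  Player 2's payoff from Right: p·9 + (1−p)·2 = 7p + 2
  -14p + 10 = 7p + 2  ⇒  -21p = -8  ⇒  p = 8/21.
At equilibrium Player 2 is indifferent across columns, so Player 2's payoff equals the payoff from Left: (8/21)·(-4) + (13/21)·10 = 14/3.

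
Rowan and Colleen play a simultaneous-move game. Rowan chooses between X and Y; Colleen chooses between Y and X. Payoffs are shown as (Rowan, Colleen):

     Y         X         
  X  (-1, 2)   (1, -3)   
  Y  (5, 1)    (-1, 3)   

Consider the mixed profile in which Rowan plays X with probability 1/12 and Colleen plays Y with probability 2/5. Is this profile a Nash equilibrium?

No

Given Rowan's mix p = 1/12, Colleen's payoff from Y is 13/12 but from X is 5/2. Colleen strictly prefers X, so Colleen would not mix.
So the proposed profile is not a Nash equilibrium.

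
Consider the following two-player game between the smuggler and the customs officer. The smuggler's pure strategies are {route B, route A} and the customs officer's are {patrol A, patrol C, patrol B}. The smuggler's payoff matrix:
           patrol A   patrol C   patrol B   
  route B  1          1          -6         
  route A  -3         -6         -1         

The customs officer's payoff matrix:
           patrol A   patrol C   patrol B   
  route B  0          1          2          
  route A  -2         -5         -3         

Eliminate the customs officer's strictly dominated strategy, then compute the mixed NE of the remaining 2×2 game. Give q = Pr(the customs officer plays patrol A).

The customs officer's strategy patrol C is strictly dominated by patrol B: 2 > 1 and -3 > -5. Eliminate patrol C.
The smuggler's indifference between route B and route A determines the customs officer's mixing probability q:
  the smuggler's payoff from route B: q·1 + (1−q)·(-6) = 7q - 6
  the smuggler's payoff from route A: q·(-3) + (1−q)·(-1) = -2q - 1
  7q - 6 = -2q - 1  ⇒  9q = 5  ⇒  q = 5/9.

q = 5/9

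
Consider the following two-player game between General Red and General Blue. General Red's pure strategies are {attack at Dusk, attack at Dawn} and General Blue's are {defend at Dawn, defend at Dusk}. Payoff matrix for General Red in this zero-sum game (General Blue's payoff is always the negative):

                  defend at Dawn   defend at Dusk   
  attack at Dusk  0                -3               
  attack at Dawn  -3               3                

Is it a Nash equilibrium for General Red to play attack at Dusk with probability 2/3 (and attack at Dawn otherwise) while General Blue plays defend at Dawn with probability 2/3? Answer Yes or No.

Check General Blue's indifference given General Red's mix p = 2/3:
  payoff from defend at Dawn = 1; payoff from defend at Dusk = 1 — equal.
Check General Red's indifference given General Blue's mix q = 2/3:
  payoff from attack at Dusk = -1; payoff from attack at Dawn = -1 — equal.
Both players are indifferent, so neither can profitably deviate.

Yes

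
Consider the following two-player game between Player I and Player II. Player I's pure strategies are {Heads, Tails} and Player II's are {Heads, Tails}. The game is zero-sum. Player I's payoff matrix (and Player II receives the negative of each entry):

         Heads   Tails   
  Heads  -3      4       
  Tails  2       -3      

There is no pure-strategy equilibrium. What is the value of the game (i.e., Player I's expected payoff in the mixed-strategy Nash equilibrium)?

In a mixed equilibrium Player I is indifferent between Heads and Tails; this condition fixes q.
  Player I's expected payoff from Heads: q·(-3) + (1−q)·4 = -7q + 4
  Player I's expected payoff from Tails: q·2 + (1−q)·(-3) = 5q - 3
  -7q + 4 = 5q - 3  ⇒  -12q = -7  ⇒  q = 7/12.
The value is Player I's expected payoff against this mix (using Heads): (7/12)·(-3) + (5/12)·4 = -1/12.

v = -1/12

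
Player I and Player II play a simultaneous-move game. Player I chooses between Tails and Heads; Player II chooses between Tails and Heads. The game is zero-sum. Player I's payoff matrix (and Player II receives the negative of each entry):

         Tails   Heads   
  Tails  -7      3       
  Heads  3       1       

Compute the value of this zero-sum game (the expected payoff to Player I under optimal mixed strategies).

v = 4/3

Set Player I's expected payoff from Tails equal to that from Heads:
  Player I's payoff to Tails: q·(-7) + (1−q)·3 = -10q + 3
  Player I's payoff to Heads: q·3 + (1−q)·1 = 2q + 1
  -10q + 3 = 2q + 1  ⇒  -12q = -2  ⇒  q = 1/6.
The value is Player I's expected payoff against this mix (using Tails): (1/6)·(-7) + (5/6)·3 = 4/3.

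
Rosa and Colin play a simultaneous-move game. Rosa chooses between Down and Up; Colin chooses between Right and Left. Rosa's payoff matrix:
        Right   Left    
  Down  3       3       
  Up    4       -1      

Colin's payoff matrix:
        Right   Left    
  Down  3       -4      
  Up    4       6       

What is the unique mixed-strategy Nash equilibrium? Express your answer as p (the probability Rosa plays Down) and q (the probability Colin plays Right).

p = 2/9, q = 4/5

Set Colin's expected payoff from Right equal to that from Left:
  Colin's expected payoff from Right: p·3 + (1−p)·4 = -p + 4
  Colin's expected payoff from Left: p·(-4) + (1−p)·6 = -10p + 6
  -p + 4 = -10p + 6  ⇒  9p = 2  ⇒  p = 2/9.
In a mixed equilibrium Rosa is indifferent between Down and Up; this condition fixes q.
  Rosa's payoff to Down: q·3 + (1−q)·3 = 3
  Rosa's payoff to Up: q·4 + (1−q)·(-1) = 5q - 1
  3 = 5q - 1  ⇒  -5q = -4  ⇒  q = 4/5.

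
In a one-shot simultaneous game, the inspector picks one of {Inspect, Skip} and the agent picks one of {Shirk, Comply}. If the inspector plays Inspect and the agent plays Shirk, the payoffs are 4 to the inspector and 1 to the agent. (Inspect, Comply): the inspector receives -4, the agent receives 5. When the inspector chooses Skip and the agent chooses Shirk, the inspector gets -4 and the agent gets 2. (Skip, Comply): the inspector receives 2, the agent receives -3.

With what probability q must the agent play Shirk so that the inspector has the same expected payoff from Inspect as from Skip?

The inspector's indifference between Inspect and Skip determines the agent's mixing probability q:
  the inspector's payoff to Inspect: q·4 + (1−q)·(-4) = 8q - 4
  the inspector's payoff to Skip: q·(-4) + (1−q)·2 = -6q + 2
  8q - 4 = -6q + 2  ⇒  14q = 6  ⇒  q = 3/7.

q = 3/7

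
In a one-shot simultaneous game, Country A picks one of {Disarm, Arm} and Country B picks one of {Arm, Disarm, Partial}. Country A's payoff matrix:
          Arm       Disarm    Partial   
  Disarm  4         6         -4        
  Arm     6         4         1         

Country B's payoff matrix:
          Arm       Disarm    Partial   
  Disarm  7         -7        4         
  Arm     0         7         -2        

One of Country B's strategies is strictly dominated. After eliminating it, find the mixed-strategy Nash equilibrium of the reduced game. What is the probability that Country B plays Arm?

q = 1/2

Country B's strategy Partial is strictly dominated by Arm: 7 > 4 and 0 > -2. Eliminate Partial.
In a mixed equilibrium Country A is indifferent between Disarm and Arm; this condition fixes q.
  Country A's expected payoff from Disarm: q·4 + (1−q)·6 = -2q + 6
  Country A's expected payoff from Arm: q·6 + (1−q)·4 = 2q + 4
  -2q + 6 = 2q + 4  ⇒  -4q = -2  ⇒  q = 1/2.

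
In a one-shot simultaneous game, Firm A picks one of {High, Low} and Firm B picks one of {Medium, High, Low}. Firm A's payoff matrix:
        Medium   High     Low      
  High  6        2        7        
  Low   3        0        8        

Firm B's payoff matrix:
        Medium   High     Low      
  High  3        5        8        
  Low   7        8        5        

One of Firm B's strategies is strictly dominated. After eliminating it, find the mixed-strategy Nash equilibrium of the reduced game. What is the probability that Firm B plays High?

q = 1/3

Firm B's strategy Medium is strictly dominated by High: 5 > 3 and 8 > 7. Eliminate Medium.
Firm B's mix must leave Firm A indifferent between High and Low.
  Firm A's payoff to High: q·2 + (1−q)·7 = -5q + 7
  Firm A's payoff to Low: q·0 + (1−q)·8 = -8q + 8
  -5q + 7 = -8q + 8  ⇒  3q = 1  ⇒  q = 1/3.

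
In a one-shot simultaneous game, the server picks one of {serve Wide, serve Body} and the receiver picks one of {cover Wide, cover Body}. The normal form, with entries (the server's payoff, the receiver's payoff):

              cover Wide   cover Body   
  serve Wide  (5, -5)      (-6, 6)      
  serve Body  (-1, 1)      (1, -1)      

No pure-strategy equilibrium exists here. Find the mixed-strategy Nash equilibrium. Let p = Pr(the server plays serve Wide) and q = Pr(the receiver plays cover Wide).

p = 2/13, q = 7/13

For the receiver to be willing to mix, the receiver must be indifferent between cover Wide and cover Body, which pins down the server's mix.
  the receiver's expected payoff from cover Wide: p·(-5) + (1−p)·1 = -6p + 1
  the receiver's expected payoff from cover Body: p·6 + (1−p)·(-1) = 7p - 1
  -6p + 1 = 7p - 1  ⇒  -13p = -2  ⇒  p = 2/13.
The receiver's mix must leave the server indifferent between serve Wide and serve Body.
  the server's expected payoff from serve Wide: q·5 + (1−q)·(-6) = 11q - 6
  the server's expected payoff from serve Body: q·(-1) + (1−q)·1 = -2q + 1
  11q - 6 = -2q + 1  ⇒  13q = 7  ⇒  q = 7/13.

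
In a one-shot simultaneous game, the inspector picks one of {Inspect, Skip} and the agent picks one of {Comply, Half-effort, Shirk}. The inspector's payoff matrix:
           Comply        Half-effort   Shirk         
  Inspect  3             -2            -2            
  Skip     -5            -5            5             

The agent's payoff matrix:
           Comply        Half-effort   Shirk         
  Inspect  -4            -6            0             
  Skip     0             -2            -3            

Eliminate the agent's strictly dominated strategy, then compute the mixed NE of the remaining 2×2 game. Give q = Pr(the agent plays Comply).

q = 7/15

The agent's strategy Half-effort is strictly dominated by Comply: -4 > -6 and 0 > -2. Eliminate Half-effort.
Set the inspector's expected payoff from Inspect equal to that from Skip:
  the inspector's expected payoff from Inspect: q·3 + (1−q)·(-2) = 5q - 2
  the inspector's expected payoff from Skip: q·(-5) + (1−q)·5 = -10q + 5
  5q - 2 = -10q + 5  ⇒  15q = 7  ⇒  q = 7/15.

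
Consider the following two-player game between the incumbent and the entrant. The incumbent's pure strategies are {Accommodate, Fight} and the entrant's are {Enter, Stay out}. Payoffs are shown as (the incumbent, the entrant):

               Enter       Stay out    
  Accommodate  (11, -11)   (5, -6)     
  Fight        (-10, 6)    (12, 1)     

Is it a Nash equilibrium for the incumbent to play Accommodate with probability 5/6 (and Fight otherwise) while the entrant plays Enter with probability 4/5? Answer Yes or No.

Given the incumbent's mix p = 5/6, the entrant's payoff from Enter is -49/6 but from Stay out is -29/6. The entrant strictly prefers Stay out, so the entrant would not mix.
So the proposed profile is not a Nash equilibrium.

No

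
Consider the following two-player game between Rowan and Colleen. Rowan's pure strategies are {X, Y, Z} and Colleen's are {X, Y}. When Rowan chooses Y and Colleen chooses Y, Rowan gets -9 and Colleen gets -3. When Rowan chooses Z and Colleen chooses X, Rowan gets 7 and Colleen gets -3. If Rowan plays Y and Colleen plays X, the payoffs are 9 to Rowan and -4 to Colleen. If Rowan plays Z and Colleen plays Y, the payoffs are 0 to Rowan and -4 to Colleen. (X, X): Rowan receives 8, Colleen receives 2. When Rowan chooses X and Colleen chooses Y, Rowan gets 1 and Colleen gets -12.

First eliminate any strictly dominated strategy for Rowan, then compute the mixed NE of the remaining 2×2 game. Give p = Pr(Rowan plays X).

p = 1/15

Rowan's strategy Z is strictly dominated by X: 8 > 7 and 1 > 0. Eliminate Z.
Colleen's indifference between X and Y determines Rowan's mixing probability p:
  Colleen's payoff to X: p·2 + (1−p)·(-4) = 6p - 4
  Colleen's payoff to Y: p·(-12) + (1−p)·(-3) = -9p - 3
  6p - 4 = -9p - 3  ⇒  15p = 1  ⇒  p = 1/15.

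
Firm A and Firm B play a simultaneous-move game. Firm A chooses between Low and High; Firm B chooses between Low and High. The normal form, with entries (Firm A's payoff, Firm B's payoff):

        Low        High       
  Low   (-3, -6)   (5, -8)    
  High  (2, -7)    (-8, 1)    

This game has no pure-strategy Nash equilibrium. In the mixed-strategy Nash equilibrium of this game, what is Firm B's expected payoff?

-31/5

In a mixed equilibrium Firm B is indifferent between Low and High; this condition fixes p.
  Firm B's payoff to Low: p·(-6) + (1−p)·(-7) = p - 7
  Firm B's payoff to High: p·(-8) + (1−p)·1 = -9p + 1
  p - 7 = -9p + 1  ⇒  10p = 8  ⇒  p = 4/5.
At equilibrium Firm B is indifferent across columns, so Firm B's payoff equals the payoff from Low: (4/5)·(-6) + (1/5)·(-7) = -31/5.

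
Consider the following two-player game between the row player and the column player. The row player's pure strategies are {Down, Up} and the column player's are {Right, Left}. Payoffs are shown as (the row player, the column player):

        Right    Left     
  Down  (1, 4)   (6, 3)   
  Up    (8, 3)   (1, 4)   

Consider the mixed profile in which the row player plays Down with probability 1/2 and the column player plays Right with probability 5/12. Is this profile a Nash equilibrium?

Check the column player's indifference given the row player's mix p = 1/2:
  payoff from Right = 7/2; payoff from Left = 7/2 — equal.
Check the row player's indifference given the column player's mix q = 5/12:
  payoff from Down = 47/12; payoff from Up = 47/12 — equal.
Both players are indifferent, so neither can profitably deviate.

Yes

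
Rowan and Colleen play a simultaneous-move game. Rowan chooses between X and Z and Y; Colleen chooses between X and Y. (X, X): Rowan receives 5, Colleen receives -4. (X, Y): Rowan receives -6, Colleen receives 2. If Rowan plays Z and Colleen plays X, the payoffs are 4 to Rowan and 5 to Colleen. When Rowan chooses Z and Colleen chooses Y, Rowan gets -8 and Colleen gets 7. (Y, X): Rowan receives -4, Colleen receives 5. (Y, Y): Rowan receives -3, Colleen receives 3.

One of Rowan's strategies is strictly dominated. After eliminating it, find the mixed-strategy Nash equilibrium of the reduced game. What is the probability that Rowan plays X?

Rowan's strategy Z is strictly dominated by X: 5 > 4 and -6 > -8. Eliminate Z.
Rowan's mix must leave Colleen indifferent between X and Y.
  Colleen's payoff to X: p·(-4) + (1−p)·5 = -9p + 5
  Colleen's payoff to Y: p·2 + (1−p)·3 = -p + 3
  -9p + 5 = -p + 3  ⇒  -8p = -2  ⇒  p = 1/4.

p = 1/4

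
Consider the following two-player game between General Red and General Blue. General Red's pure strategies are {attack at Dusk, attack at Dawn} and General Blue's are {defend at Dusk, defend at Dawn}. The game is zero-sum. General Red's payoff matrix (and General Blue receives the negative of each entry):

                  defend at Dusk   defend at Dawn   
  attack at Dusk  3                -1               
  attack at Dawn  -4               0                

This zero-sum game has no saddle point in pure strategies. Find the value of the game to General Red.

v = -1/2

General Red's indifference between attack at Dusk and attack at Dawn determines General Blue's mixing probability q:
  General Red's payoff to attack at Dusk: q·3 + (1−q)·(-1) = 4q - 1
  General Red's payoff to attack at Dawn: q·(-4) + (1−q)·0 = -4q
  4q - 1 = -4q  ⇒  8q = 1  ⇒  q = 1/8.
The value is General Red's expected payoff against this mix (using attack at Dusk): (1/8)·3 + (7/8)·(-1) = -1/2.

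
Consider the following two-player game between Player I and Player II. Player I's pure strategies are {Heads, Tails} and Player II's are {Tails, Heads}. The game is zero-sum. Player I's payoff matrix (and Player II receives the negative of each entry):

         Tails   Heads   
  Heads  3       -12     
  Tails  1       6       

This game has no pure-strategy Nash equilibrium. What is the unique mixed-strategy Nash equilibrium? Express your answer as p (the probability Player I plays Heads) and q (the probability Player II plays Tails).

Player I's mix must leave Player II indifferent between Tails and Heads.
  Player II's payoff to Tails: p·(-3) + (1−p)·(-1) = -2p - 1
  Player II's payoff to Heads: p·12 + (1−p)·(-6) = 18p - 6
  -2p - 1 = 18p - 6  ⇒  -20p = -5  ⇒  p = 1/4.
Player I's indifference between Heads and Tails determines Player II's mixing probability q:
  Player I's payoff to Heads: q·3 + (1−q)·(-12) = 15q - 12
  Player I's payoff to Tails: q·1 + (1−q)·6 = -5q + 6
  15q - 12 = -5q + 6  ⇒  20q = 18  ⇒  q = 9/10.

p = 1/4, q = 9/10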